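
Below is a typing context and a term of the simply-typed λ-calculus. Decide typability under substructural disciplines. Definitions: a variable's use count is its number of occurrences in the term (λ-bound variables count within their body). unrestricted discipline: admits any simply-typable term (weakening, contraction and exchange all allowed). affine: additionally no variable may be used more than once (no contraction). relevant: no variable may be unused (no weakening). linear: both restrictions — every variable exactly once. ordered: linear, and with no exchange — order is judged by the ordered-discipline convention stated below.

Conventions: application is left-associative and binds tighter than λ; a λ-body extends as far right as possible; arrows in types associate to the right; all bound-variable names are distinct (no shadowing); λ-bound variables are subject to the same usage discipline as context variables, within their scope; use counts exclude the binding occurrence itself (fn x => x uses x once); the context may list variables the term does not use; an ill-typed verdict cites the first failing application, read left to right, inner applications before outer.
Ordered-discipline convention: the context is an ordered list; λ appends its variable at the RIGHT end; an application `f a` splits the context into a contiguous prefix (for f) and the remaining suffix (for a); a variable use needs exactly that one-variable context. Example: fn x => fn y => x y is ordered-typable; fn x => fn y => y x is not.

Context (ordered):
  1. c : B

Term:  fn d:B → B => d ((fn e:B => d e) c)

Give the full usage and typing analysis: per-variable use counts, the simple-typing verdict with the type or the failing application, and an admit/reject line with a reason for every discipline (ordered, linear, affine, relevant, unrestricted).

counts: c: 1, d (λ-bound): 2, e (λ-bound): 1
use order (left to right): d, d, e, c
typing: well-typed — term : (B → B) → B
ordered: ✗, needs contraction — d ×2
linear: ✗, needs contraction — d ×2
affine: ✗, needs contraction — d ×2
relevant: ✓, c, d, e: all used, weakening unneeded
unrestricted: ✓, typability at (B → B) → B is all that's needed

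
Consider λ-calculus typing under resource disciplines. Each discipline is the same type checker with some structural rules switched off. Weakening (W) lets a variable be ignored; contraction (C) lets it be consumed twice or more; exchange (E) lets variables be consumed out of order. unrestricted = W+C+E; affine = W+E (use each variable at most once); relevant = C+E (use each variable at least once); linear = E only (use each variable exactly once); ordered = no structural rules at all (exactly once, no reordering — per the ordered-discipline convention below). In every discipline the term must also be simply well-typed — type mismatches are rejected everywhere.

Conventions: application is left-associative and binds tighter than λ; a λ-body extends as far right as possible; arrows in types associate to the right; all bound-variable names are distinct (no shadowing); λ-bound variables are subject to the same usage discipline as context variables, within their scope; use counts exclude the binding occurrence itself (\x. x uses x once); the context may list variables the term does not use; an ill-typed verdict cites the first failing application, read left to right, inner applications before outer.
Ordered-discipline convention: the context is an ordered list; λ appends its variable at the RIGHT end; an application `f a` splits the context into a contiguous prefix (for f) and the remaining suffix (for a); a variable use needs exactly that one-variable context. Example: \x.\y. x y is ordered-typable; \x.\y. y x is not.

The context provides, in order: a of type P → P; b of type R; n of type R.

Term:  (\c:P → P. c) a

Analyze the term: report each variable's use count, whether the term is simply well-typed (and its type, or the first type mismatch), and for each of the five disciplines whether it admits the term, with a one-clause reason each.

usage: a: 1×, b: 0×, n: 0×, c (λ-bound): 1×
left-to-right use order: c, a
typing: well-typed at P → P
ordered: ✗, b, n never used (weakening)
linear: ✗, b, n never used (weakening)
affine: ✓, none of a, b, n, c used more than once
relevant: ✗, b, n never used (weakening)
unrestricted: ✓, type-checks (P → P) and nothing is barred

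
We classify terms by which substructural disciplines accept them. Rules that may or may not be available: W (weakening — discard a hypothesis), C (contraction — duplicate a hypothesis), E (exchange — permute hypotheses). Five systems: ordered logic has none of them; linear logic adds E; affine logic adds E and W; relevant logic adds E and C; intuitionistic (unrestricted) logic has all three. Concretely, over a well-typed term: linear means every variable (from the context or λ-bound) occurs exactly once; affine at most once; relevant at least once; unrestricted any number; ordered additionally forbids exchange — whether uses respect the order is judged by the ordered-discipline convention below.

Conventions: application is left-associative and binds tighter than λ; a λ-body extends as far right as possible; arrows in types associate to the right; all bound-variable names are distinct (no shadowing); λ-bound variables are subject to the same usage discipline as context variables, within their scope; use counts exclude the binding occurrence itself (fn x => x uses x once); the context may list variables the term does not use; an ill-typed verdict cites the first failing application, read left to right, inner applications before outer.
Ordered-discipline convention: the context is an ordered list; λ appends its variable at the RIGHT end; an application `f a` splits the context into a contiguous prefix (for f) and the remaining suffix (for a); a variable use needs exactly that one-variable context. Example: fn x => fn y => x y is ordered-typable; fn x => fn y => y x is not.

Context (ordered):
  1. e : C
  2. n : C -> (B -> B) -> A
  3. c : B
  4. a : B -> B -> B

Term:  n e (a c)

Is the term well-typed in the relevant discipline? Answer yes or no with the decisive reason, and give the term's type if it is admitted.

yes — at least one use each (e, n, c, a); term : A
variable uses: e: 1×; n: 1×; c: 1×; a: 1×
order of uses: n, e, a, c
typing: well-typed — term : A
per-discipline verdicts: ordered ✗, linear ✓, affine ✓, relevant ✓, unrestricted ✓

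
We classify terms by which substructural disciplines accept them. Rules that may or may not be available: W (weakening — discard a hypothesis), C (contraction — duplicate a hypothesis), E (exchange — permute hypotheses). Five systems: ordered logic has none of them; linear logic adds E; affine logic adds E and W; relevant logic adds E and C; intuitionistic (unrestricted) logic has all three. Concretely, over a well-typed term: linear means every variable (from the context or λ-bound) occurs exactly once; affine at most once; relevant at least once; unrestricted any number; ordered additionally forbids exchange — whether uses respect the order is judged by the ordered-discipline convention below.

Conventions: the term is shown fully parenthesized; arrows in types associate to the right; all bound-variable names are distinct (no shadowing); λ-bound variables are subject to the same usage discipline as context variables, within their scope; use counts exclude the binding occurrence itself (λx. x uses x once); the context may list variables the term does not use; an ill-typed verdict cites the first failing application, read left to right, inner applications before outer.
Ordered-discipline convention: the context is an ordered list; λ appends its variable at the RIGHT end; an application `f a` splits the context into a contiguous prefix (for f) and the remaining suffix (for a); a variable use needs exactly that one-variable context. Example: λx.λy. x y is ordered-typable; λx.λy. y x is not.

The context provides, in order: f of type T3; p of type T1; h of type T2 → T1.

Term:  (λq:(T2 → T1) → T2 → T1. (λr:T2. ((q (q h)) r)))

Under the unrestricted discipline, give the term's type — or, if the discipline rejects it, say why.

term : ((T2 → T1) → T2 → T1) → T2 → T1
counts: f: 0; p: 0; h: 1; q [bound]: 2; r [bound]: 1
order of uses: q, q, h, r
typing: well-typed at ((T2 → T1) → T2 → T1) → T2 → T1
all disciplines: ordered ✗; linear ✗; affine ✗; relevant ✗; unrestricted ✓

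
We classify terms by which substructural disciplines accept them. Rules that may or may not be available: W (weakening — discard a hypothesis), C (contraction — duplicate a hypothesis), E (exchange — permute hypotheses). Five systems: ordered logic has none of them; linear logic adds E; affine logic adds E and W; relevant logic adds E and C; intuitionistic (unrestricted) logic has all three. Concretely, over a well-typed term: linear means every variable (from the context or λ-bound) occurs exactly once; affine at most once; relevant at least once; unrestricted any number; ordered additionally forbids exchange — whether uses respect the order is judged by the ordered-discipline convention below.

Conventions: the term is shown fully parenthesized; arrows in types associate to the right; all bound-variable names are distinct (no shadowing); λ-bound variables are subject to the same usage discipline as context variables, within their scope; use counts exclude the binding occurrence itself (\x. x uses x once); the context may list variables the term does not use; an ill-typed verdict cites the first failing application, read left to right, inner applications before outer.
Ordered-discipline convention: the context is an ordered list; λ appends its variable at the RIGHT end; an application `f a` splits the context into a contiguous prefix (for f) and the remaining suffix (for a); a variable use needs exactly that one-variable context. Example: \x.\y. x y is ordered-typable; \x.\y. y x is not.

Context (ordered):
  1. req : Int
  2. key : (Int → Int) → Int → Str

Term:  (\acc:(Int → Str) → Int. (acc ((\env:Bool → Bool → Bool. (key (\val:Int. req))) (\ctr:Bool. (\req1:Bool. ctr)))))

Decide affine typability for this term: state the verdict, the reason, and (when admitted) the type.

yes — at most one use each (req, key, acc, env, val, ctr, req1); term : ((Int → Str) → Int) → Int
usage: req ×1, key ×1, acc (λ-bound) ×1, env (λ-bound) ×0, val (λ-bound) ×0, ctr (λ-bound) ×1, req1 (λ-bound) ×0
left-to-right use order: acc, key, req, ctr
typing: the term checks, with type ((Int → Str) → Int) → Int
per-discipline verdicts: ordered ✗; linear ✗; affine ✓; relevant ✗; unrestricted ✓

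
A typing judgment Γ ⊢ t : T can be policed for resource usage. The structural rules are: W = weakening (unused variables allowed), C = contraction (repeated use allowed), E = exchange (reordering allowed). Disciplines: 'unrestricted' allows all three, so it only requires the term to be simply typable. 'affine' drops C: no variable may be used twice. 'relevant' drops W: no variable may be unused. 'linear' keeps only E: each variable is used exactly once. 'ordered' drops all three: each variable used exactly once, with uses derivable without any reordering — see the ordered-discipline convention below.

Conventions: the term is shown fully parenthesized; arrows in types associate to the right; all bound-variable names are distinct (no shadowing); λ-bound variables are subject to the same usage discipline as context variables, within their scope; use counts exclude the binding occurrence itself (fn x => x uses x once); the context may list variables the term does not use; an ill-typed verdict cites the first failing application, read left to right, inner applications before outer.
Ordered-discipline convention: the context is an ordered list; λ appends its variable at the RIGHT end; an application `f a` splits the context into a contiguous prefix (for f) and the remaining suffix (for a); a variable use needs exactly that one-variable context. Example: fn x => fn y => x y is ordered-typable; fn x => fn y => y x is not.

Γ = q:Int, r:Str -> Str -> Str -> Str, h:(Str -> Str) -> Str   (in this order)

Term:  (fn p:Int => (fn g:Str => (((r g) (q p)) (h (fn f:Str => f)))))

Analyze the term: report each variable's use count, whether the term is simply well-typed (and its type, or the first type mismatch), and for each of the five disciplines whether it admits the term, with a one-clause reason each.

use counts: q: 1, r: 1, h: 1, p [bound]: 1, g [bound]: 1, f [bound]: 1
uses in reading order: r, g, q, p, h, f
typing: ill-typed: non-function type Int applied to an argument
ordered ✗ (fails simple typing)
linear ✗ (a type mismatch blocks all five)
affine ✗ (the type mismatch rejects it)
relevant ✗ (not simply typable)
unrestricted ✗ (fails simple typing)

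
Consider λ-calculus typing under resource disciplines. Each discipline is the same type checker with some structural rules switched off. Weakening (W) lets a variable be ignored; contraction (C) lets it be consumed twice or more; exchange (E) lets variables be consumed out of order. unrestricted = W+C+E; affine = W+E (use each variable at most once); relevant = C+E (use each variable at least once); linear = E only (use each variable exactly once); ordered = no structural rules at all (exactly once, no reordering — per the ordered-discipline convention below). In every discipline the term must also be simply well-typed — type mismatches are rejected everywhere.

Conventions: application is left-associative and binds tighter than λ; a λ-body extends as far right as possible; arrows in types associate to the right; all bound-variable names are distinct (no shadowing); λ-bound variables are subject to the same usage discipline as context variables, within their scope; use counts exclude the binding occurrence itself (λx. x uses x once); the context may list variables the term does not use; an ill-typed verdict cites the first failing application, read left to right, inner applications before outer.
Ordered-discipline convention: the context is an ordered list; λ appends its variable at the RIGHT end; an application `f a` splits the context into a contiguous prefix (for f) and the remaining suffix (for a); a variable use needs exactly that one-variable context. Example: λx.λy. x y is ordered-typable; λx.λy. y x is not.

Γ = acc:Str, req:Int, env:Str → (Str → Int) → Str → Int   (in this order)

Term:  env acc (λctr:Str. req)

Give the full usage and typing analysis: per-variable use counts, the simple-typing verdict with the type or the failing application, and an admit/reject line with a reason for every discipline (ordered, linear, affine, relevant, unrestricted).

usage: acc: 1; req: 1; env: 1; ctr (λ-bound): 0
left-to-right use order: env, acc, req
typing: the term checks, with type Str → Int
ordered: ✗, unused: ctr — weakening required
linear: ✗, unused: ctr — weakening required
affine: ✓, no duplicate uses among acc, req, env, ctr
relevant: ✗, unused: ctr — weakening required
unrestricted: ✓, typability at Str → Int is all that's needed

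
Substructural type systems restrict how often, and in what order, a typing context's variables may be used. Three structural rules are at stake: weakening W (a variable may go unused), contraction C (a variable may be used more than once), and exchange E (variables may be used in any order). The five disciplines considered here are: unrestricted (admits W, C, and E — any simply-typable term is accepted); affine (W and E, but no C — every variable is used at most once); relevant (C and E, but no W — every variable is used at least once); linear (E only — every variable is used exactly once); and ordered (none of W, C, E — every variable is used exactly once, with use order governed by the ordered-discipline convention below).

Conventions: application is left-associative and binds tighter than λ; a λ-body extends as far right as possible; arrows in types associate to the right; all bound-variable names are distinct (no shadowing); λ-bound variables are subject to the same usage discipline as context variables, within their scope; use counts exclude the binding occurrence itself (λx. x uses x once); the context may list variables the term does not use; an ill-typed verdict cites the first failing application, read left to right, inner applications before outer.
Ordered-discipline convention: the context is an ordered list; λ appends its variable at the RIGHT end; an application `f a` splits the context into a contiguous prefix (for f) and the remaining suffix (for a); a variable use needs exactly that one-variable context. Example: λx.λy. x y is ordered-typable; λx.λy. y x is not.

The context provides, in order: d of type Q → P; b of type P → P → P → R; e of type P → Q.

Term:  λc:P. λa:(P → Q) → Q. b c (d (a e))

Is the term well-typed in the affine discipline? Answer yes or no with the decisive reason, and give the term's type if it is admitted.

yes — none of d, b, e, c, a used more than once; term : P → ((P → Q) → Q) → P → R
counts: d ×1; b ×1; e ×1; c (bound) ×1; a (bound) ×1
left-to-right use order: b, c, d, a, e
typing: the term checks, with type P → ((P → Q) → Q) → P → R
per-discipline verdicts: ordered ✗ | linear ✓ | affine ✓ | relevant ✓ | unrestricted ✓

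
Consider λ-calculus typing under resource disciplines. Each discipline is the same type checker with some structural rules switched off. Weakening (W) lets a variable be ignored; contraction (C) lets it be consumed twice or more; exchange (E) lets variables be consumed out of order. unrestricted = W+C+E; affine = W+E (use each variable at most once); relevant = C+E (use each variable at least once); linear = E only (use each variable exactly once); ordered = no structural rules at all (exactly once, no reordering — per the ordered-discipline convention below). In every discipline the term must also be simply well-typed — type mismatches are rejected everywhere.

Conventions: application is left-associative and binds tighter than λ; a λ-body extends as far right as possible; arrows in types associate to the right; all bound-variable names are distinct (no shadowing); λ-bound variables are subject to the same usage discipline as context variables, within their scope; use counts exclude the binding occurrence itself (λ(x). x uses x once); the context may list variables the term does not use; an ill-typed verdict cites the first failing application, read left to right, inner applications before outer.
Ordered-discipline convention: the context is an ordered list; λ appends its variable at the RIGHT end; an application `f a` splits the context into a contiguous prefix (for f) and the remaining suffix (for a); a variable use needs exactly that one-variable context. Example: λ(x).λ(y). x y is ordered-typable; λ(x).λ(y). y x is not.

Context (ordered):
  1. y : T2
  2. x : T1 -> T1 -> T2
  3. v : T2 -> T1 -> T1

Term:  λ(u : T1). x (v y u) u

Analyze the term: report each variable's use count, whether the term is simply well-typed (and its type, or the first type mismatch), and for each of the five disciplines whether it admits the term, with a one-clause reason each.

variable uses: y=1; x=1; v=1; u (bound)=2
order of uses: x, v, y, u, u
typing: ✓ — T1 -> T2
ordered ✗ (u ×2 used more than once (contraction))
linear ✗ (u ×2 used more than once (contraction))
affine ✗ (u ×2 used more than once (contraction))
relevant ✓ (none of y, x, v, u goes unused)
unrestricted ✓ (simply typable at T1 -> T2; W, C, E all held)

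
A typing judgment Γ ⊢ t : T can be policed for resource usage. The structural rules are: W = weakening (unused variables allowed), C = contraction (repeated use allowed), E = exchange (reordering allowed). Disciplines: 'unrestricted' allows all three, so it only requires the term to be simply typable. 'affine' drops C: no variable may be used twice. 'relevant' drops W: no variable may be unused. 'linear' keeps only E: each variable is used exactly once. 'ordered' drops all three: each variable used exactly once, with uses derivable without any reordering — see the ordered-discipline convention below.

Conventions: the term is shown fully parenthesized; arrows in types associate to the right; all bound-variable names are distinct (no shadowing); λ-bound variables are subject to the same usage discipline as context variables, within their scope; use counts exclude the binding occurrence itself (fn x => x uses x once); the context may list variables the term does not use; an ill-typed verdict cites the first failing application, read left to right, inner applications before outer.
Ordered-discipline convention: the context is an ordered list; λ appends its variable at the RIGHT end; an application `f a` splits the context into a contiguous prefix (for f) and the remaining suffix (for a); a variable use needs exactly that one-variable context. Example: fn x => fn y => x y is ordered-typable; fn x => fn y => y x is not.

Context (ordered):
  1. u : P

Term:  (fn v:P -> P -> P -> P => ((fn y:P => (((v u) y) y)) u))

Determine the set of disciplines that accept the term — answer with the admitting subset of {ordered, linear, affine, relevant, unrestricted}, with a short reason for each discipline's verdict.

admitted in: relevant, unrestricted
usage: u: 2; v (λ-bound): 1; y (λ-bound): 2
left-to-right use order: v, u, y, y, u
typing: the term checks, with type (P -> P -> P -> P) -> P
ordered ✗ (repeated use of u ×2, y ×2)
linear ✗ (repeated use of u ×2, y ×2)
affine ✗ (repeated use of u ×2, y ×2)
relevant ✓ (at least one use each (u, v, y))
unrestricted ✓ (type-checks ((P -> P -> P -> P) -> P) and nothing is barred)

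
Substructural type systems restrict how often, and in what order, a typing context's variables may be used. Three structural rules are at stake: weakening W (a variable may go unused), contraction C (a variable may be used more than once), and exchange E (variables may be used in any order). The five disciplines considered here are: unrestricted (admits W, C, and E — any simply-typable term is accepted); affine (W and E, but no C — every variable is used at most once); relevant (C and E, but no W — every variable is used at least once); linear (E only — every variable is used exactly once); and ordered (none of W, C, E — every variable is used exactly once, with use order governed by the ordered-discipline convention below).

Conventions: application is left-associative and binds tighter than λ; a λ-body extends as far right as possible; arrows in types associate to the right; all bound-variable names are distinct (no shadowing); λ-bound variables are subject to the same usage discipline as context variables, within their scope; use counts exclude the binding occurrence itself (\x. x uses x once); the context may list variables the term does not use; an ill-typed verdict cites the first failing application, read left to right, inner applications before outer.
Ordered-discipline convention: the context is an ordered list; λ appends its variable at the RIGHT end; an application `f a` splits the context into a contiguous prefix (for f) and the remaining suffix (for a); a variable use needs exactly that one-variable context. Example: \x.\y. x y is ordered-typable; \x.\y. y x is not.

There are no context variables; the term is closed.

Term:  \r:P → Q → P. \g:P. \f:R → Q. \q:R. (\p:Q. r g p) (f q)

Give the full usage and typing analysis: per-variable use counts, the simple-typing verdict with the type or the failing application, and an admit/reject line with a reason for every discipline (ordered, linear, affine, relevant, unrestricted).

use counts: r (λ-bound)=1, g (λ-bound)=1, f (λ-bound)=1, q (λ-bound)=1, p (λ-bound)=1
uses in reading order: r, g, p, f, q
typing: the term checks, with type (P → Q → P) → P → (R → Q) → R → P
ordered: ✓ — r, g, f, q, p: once each, no exchange needed
linear: ✓ — single use per variable (r, g, f, q, p)
affine: ✓ — none of r, g, f, q, p used more than once
relevant: ✓ — none of r, g, f, q, p goes unused
unrestricted: ✓ — type-checks ((P → Q → P) → P → (R → Q) → R → P) and nothing is barred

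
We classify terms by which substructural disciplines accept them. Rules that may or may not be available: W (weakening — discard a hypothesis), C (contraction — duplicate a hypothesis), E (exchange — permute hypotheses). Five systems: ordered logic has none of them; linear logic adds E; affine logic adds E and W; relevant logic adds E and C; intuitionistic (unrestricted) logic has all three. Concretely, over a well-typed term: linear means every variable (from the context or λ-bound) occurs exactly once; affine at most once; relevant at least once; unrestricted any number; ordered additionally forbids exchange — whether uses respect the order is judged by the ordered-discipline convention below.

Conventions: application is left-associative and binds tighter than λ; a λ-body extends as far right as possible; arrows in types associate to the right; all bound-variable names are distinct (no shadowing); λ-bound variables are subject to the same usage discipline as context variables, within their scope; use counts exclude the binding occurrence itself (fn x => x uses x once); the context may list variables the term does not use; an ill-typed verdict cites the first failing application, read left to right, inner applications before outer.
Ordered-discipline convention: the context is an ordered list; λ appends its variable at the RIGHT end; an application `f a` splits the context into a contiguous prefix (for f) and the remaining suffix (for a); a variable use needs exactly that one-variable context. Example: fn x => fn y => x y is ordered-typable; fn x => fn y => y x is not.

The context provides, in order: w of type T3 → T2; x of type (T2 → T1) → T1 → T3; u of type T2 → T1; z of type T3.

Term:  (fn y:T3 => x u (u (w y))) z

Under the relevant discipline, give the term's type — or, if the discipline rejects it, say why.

term : T3
counts: w: 1×; x: 1×; u: 2×; z: 1×; y (bound): 1×
order of uses: x, u, u, w, y, z
typing: well-typed at T3
summary: ordered ✗, linear ✗, affine ✗, relevant ✓, unrestricted ✓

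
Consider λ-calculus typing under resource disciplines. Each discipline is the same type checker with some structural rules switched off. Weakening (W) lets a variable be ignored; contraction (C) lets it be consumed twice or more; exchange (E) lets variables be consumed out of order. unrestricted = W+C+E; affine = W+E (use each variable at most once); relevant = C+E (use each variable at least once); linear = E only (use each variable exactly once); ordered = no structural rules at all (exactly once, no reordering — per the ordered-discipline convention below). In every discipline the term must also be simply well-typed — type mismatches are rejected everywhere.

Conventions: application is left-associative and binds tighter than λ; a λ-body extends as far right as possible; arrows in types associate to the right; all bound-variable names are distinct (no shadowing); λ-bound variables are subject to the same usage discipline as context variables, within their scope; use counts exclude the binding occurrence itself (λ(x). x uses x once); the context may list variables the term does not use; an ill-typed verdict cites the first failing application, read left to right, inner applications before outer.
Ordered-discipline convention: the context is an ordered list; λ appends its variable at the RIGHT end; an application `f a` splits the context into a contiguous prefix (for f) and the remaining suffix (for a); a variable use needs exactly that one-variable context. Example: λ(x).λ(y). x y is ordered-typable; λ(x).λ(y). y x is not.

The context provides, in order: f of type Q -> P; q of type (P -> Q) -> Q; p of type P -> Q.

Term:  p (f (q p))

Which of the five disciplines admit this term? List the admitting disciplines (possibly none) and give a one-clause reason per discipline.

admitted in: relevant, unrestricted
counts: f: 1; q: 1; p: 2
left-to-right use order: p, f, q, p
typing: ✓ — Q
ordered ✗ (repeated use of p ×2)
linear ✗ (repeated use of p ×2)
affine ✗ (repeated use of p ×2)
relevant ✓ (every one of f, q, p appears)
unrestricted ✓ (well-typed at Q; no restrictions here)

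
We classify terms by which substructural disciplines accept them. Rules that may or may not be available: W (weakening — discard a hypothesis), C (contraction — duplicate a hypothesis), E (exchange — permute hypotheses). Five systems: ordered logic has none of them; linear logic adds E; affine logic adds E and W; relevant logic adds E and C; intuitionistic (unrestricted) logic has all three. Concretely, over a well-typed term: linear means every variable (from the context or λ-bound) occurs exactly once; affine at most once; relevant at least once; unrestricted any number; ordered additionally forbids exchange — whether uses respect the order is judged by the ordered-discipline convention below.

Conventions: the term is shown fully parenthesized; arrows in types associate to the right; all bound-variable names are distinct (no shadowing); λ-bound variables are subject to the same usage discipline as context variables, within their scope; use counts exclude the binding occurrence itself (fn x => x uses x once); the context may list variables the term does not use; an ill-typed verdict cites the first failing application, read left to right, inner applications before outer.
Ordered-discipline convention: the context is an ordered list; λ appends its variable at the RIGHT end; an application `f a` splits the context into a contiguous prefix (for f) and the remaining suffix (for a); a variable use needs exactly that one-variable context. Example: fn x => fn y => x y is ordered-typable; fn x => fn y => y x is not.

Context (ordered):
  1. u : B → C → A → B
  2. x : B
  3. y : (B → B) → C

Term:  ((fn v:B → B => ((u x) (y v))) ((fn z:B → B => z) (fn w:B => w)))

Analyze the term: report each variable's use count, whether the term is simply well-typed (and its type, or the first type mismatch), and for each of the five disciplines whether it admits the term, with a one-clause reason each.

counts: u ×1, x ×1, y ×1, v [bound] ×1, z [bound] ×1, w [bound] ×1
order of uses: u, x, y, v, z, w
typing: well-typed — term : A → B
ordered: ✓, one use each (u, x, y, v, z, w); ordered split holds
linear: ✓, exactly-once usage across u, x, y, v, z, w
affine: ✓, u, x, y, v, z, w: no repeats, contraction unneeded
relevant: ✓, at least one use each (u, x, y, v, z, w)
unrestricted: ✓, type-checks (A → B) and nothing is barred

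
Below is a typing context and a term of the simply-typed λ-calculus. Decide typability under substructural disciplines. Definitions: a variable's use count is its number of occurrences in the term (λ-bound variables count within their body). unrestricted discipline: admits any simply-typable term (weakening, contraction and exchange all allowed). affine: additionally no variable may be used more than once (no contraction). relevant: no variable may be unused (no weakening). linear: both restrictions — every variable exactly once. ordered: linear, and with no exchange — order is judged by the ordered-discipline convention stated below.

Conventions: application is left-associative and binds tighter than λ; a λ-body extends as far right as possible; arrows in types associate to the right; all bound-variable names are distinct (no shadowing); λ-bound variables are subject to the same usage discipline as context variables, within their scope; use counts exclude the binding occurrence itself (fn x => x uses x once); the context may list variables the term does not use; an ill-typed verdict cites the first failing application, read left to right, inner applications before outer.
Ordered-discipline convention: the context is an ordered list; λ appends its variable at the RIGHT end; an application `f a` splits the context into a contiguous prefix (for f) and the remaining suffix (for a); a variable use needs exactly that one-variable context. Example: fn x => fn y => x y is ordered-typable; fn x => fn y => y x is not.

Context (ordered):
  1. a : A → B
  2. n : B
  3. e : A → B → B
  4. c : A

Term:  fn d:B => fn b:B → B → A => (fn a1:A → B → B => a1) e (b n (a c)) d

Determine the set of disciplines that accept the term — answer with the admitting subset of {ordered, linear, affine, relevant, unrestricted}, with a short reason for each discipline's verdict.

admitted in: linear, affine, relevant, unrestricted
counts: a ×1, n ×1, e ×1, c ×1, d (λ-bound) ×1, b (λ-bound) ×1, a1 (λ-bound) ×1
order of uses: a1, e, b, n, a, c, d
typing: well-typed — term : B → (B → B → A) → B
ordered: ✗, no ordered split (uses run a1, e, b, n, a, c, d)
linear: ✓, single use per variable (a, n, e, c, d, b, a1)
affine: ✓, none of a, n, e, c, d, b, a1 used more than once
relevant: ✓, at least one use each (a, n, e, c, d, b, a1)
unrestricted: ✓, simply typable at B → (B → B → A) → B; W, C, E all held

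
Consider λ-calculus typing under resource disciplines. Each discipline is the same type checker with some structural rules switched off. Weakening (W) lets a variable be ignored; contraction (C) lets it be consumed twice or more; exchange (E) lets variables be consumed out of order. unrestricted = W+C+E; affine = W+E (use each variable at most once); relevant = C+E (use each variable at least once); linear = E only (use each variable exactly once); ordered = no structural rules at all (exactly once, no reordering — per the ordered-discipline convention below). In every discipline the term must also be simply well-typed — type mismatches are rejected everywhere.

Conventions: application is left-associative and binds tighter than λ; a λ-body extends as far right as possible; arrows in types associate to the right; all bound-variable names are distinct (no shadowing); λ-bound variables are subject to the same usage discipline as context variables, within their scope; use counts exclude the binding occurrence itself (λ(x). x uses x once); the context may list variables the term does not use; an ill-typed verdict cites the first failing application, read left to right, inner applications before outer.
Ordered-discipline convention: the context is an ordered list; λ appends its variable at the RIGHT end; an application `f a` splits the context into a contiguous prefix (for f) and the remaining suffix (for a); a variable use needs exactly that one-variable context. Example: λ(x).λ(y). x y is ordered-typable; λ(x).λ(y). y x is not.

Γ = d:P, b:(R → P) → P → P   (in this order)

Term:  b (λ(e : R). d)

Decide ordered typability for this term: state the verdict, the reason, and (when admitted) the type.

no — needs weakening: e unused
variable uses: d ×1; b ×1; e [bound] ×0
use order (left to right): b, d
typing: well-typed — term : P → P
summary: ordered ✗; linear ✗; affine ✓; relevant ✗; unrestricted ✓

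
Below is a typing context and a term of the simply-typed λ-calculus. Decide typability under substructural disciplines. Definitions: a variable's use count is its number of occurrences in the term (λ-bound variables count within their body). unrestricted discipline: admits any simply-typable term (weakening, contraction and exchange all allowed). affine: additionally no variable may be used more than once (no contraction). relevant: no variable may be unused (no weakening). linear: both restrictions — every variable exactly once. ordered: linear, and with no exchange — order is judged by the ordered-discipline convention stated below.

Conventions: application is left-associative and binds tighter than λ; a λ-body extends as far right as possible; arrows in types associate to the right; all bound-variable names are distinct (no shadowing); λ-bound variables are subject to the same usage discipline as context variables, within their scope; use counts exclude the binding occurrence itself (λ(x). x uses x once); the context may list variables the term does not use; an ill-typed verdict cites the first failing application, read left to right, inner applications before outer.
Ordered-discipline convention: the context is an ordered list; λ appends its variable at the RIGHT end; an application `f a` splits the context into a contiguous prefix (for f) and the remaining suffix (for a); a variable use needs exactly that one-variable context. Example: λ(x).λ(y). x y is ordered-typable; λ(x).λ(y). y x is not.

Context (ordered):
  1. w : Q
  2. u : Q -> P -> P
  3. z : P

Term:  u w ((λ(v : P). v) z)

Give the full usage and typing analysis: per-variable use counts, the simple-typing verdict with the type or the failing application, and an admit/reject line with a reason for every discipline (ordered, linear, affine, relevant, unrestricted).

usage: w=1; u=1; z=1; v (bound)=1
uses in reading order: u, w, v, z
typing: ✓ — P
ordered ✗ (use order u, w, v, z needs exchange)
linear ✓ (single use per variable (w, u, z, v))
affine ✓ (w, u, z, v: no repeats, contraction unneeded)
relevant ✓ (every one of w, u, z, v appears)
unrestricted ✓ (typability at P is all that's needed)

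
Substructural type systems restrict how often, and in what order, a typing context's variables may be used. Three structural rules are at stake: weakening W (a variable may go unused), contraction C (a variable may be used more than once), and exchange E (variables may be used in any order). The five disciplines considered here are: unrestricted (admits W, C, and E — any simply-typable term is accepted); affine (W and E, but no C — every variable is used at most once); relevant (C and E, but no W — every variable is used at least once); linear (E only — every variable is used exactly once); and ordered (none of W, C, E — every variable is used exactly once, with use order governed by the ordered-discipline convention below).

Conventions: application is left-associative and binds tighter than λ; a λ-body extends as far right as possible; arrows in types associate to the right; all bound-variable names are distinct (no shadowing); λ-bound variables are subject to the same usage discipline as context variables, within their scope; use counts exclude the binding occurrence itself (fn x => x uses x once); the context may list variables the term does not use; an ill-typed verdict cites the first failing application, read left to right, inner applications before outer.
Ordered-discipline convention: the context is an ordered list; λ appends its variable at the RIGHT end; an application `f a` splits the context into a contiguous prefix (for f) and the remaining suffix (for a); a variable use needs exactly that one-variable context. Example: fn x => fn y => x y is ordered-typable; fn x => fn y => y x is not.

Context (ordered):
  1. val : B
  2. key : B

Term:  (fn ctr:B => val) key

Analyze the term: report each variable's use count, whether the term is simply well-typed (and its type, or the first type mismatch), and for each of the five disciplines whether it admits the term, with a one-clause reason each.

use counts: val=1, key=1, ctr [bound]=0
uses in reading order: val, key
typing: well-typed — term : B
ordered ✗ (ctr never used (weakening))
linear ✗ (ctr never used (weakening))
affine ✓ (at most one use each (val, key, ctr))
relevant ✗ (ctr never used (weakening))
unrestricted ✓ (type-checks (B) and nothing is barred)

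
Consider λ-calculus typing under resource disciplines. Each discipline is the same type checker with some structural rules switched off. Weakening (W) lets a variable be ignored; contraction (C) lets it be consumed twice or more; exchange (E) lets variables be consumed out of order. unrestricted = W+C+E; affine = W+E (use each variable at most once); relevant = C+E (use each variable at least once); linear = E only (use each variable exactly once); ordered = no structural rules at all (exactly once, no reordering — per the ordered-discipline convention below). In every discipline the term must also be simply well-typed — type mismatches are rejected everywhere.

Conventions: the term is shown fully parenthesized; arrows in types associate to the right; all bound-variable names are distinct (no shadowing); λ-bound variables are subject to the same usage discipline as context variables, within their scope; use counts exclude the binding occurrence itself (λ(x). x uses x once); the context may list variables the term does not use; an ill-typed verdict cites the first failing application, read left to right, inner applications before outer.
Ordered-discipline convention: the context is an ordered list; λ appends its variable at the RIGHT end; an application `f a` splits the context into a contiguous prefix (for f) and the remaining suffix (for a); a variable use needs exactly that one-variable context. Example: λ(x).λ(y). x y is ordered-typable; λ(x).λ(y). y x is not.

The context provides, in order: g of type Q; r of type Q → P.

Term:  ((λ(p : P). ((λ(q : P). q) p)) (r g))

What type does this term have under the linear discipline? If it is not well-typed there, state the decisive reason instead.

term : P
variable uses: g=1; r=1; p [bound]=1; q [bound]=1
uses in reading order: q, p, r, g
typing: well-typed at P
across the five disciplines: ordered ✗ | linear ✓ | affine ✓ | relevant ✓ | unrestricted ✓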